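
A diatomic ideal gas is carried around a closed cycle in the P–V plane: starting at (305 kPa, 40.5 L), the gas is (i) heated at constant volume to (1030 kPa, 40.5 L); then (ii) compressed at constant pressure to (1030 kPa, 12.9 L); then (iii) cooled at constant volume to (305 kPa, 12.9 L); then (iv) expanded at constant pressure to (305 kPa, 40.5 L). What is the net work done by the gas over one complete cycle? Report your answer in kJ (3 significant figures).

Constant-volume legs do no work.
W(ii) = (1030)(12.9 − 40.5) = -28428 J; W(iv) = (305)(40.5 − 12.9) = 8418 J.
W_net = -28428 + 8418 = -20010 J (the counter-clockwise enclosed area).

W_net ≈ -20.0 kJ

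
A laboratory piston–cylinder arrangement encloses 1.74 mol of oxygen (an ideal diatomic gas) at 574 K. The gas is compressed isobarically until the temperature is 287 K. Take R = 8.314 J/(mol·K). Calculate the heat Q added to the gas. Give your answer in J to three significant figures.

Isobaric: W = nRΔT = (1.74)(8.314)(-287) = -4152 J.
ΔU = nCᵥΔT with Cᵥ = 5R/2: ΔU = (1.74)(20.79)(-287) = -10380 J.
Q = ΔU + W = -10380 − 4152 = -14531 J.

Q ≈ -14500 J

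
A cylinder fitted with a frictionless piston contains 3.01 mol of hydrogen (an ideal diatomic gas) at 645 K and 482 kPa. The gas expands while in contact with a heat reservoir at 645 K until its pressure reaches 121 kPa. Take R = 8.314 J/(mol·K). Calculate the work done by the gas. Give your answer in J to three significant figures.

Isothermal process: W = nRT ln(V₂/V₁) = nRT ln(P₁/P₂).
W = (3.01)(8.314)(645) × ln(482/121)
  = 16141 × ln(3.983) = 16141 × 1.382
W_by_gas = 22310 J.

W ≈ 22300 J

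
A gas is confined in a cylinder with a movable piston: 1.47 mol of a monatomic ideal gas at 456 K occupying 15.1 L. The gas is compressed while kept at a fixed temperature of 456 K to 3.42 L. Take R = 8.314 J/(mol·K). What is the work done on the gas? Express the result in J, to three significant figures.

W ≈ 8280 J

Isothermal: W = nRT ln(V₂/V₁).
W = (1.47)(8.314)(456) × ln(3.42/15.1)
  = 5573 × -1.485
W_by_gas = -8276 J; work on gas = −W_by = 8276 J.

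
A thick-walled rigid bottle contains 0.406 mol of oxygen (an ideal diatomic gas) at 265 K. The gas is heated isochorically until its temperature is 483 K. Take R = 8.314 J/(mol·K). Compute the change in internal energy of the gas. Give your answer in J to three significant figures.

Constant volume ⇒ W = 0, so Q = ΔU = nCᵥΔT with Cᵥ = 5R/2 = 20.79 J/(mol·K).
ΔU = (0.406)(20.79)(483 − 265) = 1840 J.

ΔU ≈ 1840 J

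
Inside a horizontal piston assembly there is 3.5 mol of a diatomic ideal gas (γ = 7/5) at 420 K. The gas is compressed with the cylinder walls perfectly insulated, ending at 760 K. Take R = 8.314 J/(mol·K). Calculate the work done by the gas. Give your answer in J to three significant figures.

W ≈ -24700 J

Adiabatic ⇒ Q = 0, so W_by = −ΔU = nCᵥ(T₁ − T₂).
Cᵥ = 5R/2 = 20.79 J/(mol·K).
W = (3.5)(20.79)(420 − 760) = -24734 J.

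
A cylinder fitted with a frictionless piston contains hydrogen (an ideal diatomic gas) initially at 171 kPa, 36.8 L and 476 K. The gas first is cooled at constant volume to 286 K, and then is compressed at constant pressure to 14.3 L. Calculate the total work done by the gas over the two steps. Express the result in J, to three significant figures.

W_total ≈ -2310 J

Step 1 (isochoric): W = 0 (constant volume).
After step 1: P = 102.7 kPa (V unchanged).
Step 2 (isobaric): W = PΔV = (102.7 kPa)(14.3 − 36.8 L) = -2312 J.
W_total = 0 − 2312 = -2312 J.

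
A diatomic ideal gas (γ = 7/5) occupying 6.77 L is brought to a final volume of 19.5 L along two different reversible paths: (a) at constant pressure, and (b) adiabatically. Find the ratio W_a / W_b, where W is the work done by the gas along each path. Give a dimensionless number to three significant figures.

W_a / W_b ≈ 2.18

Path (a) isobaric: W = P₁(V₂ − V₁) → W_a/(P₁V₁) = 1.88.
Path (b) adiabatic: W = P₁V₁(1 − (V₁/V₂)^(γ−1))/(γ−1) → W_b/(P₁V₁) = 0.8626.
W_a / W_b = 1.88 / 0.8626 = 2.18.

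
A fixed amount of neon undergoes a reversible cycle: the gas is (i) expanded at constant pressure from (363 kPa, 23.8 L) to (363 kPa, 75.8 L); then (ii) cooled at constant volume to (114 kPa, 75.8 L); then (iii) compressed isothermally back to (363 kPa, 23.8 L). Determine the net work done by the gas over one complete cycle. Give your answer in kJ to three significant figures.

Leg (i): W = PΔV = (363)(75.8 − 23.8) = 18876 J.
Leg (ii): W = 0.
Leg (iii): W = PᵢVᵢ ln(V_f/Vᵢ) = (8641) ln(23.8/75.8) = -10010 J.
W_net = 18876 − 10010 = 8866 J.

W_net ≈ 8.87 kJ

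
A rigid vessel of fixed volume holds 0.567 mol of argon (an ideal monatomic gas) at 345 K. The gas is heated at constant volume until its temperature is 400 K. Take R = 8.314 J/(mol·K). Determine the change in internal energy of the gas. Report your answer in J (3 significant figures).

Constant volume ⇒ W = 0, so Q = ΔU = nCᵥΔT with Cᵥ = 3R/2 = 12.47 J/(mol·K).
ΔU = (0.567)(12.47)(400 − 345) = 388.9 J.

ΔU ≈ 389 J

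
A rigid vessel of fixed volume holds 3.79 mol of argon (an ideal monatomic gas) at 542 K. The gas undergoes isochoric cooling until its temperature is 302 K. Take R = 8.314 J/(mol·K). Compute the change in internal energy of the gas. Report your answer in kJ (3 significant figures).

ΔU ≈ -11.3 kJ

Constant volume ⇒ W = 0, so Q = ΔU = nCᵥΔT with Cᵥ = 3R/2 = 12.47 J/(mol·K).
ΔU = (3.79)(12.47)(302 − 542) = -11344 J.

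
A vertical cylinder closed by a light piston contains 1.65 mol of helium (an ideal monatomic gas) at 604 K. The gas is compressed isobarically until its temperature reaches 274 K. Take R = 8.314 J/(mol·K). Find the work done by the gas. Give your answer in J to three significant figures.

Isobaric: W = P ΔV = nR ΔT.
W = (1.65)(8.314)(274 − 604) = -4527 J.

W ≈ -4530 J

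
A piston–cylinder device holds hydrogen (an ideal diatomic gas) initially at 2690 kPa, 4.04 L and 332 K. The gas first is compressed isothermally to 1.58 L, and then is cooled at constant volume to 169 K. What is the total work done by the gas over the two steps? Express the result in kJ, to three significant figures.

Step 1 (isothermal): W = P₁V₁ ln(V₂/V₁) = (10868) ln(1.58/4.04) = -10203 J.
Step 2 (isochoric): W = 0 (constant volume).
W_total = -10203 + 0 = -10203 J.

W_total ≈ -10.2 kJ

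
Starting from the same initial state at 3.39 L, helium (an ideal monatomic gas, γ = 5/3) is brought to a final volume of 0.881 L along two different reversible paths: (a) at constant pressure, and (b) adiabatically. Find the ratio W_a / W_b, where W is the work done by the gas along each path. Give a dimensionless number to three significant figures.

W_a / W_b ≈ 0.339

Path (a) isobaric: W = P₁(V₂ − V₁) → W_a/(P₁V₁) = -0.7401.
Path (b) adiabatic: W = P₁V₁(1 − (V₁/V₂)^(γ−1))/(γ−1) → W_b/(P₁V₁) = -2.183.
W_a / W_b = -0.7401 / -2.183 = 0.339.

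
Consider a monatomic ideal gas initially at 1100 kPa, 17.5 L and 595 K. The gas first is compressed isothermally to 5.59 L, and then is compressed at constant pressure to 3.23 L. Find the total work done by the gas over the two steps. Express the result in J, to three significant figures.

Step 1 (isothermal): W = P₁V₁ ln(V₂/V₁) = (19250) ln(5.59/17.5) = -21969 J.
After step 1: P = 3444 kPa, V = 5.59 L, T = 595 K.
Step 2 (isobaric): W = PΔV = (3444 kPa)(3.23 − 5.59 L) = -8127 J.
W_total = -21969 − 8127 = -30096 J.

W_total ≈ -30100 J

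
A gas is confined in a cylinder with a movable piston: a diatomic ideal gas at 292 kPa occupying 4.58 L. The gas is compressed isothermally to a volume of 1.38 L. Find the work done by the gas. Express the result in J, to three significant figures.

W ≈ -1600 J

Isothermal: W = nRT ln(V₂/V₁) = P₁V₁ ln(V₂/V₁).
P₁V₁ = (292 kPa)(4.58 L) = 1337 J.
W = 1337 × ln(1.38/4.58) = 1337 × -1.2
W_by_gas = -1604 J.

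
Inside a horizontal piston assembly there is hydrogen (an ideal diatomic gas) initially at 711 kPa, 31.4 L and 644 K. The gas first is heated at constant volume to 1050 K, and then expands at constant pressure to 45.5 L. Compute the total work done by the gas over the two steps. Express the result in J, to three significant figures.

W_total ≈ 16300 J

Step 1 (isochoric): W = 0 (constant volume).
After step 1: P = 1159 kPa (V unchanged).
Step 2 (isobaric): W = PΔV = (1159 kPa)(45.5 − 31.4 L) = 16345 J.
W_total = 0 + 16345 = 16345 J.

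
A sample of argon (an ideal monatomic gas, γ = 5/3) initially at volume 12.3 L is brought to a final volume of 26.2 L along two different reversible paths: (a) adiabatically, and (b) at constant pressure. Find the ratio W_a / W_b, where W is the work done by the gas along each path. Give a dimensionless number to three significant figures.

W_a / W_b ≈ 0.526

Path (a) adiabatic: W = P₁V₁(1 − (V₁/V₂)^(γ−1))/(γ−1) → W_a/(P₁V₁) = 0.5939.
Path (b) isobaric: W = P₁(V₂ − V₁) → W_b/(P₁V₁) = 1.13.
W_a / W_b = 0.5939 / 1.13 = 0.5256.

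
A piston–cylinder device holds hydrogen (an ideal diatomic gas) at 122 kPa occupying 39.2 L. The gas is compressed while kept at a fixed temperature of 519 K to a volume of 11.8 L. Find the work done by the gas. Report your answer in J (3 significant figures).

W ≈ -5740 J

Isothermal: W = nRT ln(V₂/V₁) = P₁V₁ ln(V₂/V₁).
P₁V₁ = (122 kPa)(39.2 L) = 4782 J.
W = 4782 × ln(11.8/39.2) = 4782 × -1.201
W_by_gas = -5742 J.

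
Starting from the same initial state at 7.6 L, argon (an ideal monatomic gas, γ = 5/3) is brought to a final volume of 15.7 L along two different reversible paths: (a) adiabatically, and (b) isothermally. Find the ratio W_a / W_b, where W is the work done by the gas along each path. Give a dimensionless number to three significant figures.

Path (a) adiabatic: W = P₁V₁(1 − (V₁/V₂)^(γ−1))/(γ−1) → W_a/(P₁V₁) = 0.5752.
Path (b) isothermal: W = P₁V₁ ln(V₂/V₁) → W_b/(P₁V₁) = 0.7255.
W_a / W_b = 0.5752 / 0.7255 = 0.7929.

W_a / W_b ≈ 0.793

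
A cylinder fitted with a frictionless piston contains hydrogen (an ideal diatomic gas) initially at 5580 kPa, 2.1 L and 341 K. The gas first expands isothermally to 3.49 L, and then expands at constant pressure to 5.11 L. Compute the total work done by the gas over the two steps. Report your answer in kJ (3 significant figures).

W_total ≈ 11.4 kJ

Step 1 (isothermal): W = P₁V₁ ln(V₂/V₁) = (11718) ln(3.49/2.1) = 5952 J.
After step 1: P = 3358 kPa, V = 3.49 L, T = 341 K.
Step 2 (isobaric): W = PΔV = (3358 kPa)(5.11 − 3.49 L) = 5439 J.
W_total = 5952 + 5439 = 11392 J.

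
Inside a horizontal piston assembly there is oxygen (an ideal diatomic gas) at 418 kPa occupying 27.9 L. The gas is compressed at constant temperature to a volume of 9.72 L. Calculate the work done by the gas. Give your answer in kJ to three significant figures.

W ≈ -12.3 kJ

Isothermal: W = nRT ln(V₂/V₁) = P₁V₁ ln(V₂/V₁).
P₁V₁ = (418 kPa)(27.9 L) = 11662 J.
W = 11662 × ln(9.72/27.9) = 11662 × -1.054
W_by_gas = -12297 J.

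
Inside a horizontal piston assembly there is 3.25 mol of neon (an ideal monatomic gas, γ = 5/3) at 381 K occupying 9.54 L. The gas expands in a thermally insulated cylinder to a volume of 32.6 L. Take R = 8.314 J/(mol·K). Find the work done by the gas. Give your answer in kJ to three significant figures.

W ≈ 8.64 kJ

Adiabatic: TV^(γ−1) = const with γ = 5/3.
T₂ = T₁ (V₁/V₂)^(γ−1) = 381 × (9.54/32.6)^0.667 = 381 × 0.4408 = 167.9 K.
W_by = nCᵥ(T₁ − T₂) = (3.25)(12.47)(381 − 167.9) = 8636 J.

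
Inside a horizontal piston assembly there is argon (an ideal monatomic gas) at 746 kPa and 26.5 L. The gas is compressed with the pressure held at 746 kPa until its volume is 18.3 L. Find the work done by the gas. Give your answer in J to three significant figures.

Isobaric: W = P ΔV.
W = (746 kPa)(18.3 − 26.5 L) = (746)(-8.2) = -6117 J.

W ≈ -6120 J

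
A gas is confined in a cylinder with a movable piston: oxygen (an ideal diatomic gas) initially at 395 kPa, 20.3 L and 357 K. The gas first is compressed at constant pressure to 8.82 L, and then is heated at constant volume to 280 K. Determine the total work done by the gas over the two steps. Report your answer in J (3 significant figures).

W_total ≈ -4530 J

Step 1 (isobaric): W = PΔV = (395 kPa)(8.82 − 20.3 L) = -4535 J.
Step 2 (isochoric): W = 0 (constant volume).
W_total = -4535 + 0 = -4535 J.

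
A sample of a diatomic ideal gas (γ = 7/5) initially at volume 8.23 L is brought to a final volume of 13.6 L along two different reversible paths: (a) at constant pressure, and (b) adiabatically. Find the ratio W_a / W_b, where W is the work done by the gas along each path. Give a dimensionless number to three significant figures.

Path (a) isobaric: W = P₁(V₂ − V₁) → W_a/(P₁V₁) = 0.6525.
Path (b) adiabatic: W = P₁V₁(1 − (V₁/V₂)^(γ−1))/(γ−1) → W_b/(P₁V₁) = 0.455.
W_a / W_b = 0.6525 / 0.455 = 1.434.

W_a / W_b ≈ 1.43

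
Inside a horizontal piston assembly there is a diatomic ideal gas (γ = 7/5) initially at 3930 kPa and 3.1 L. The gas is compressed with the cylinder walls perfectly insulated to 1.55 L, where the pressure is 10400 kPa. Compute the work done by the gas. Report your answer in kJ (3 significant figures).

W ≈ -9.84 kJ

Adiabatic: W = (P₁V₁ − P₂V₂)/(γ − 1) with γ = 7/5.
P₁V₁ = 12183 J, P₂V₂ = 16120 J.
W = (12183 − 16120) / 0.4 = -9843 J.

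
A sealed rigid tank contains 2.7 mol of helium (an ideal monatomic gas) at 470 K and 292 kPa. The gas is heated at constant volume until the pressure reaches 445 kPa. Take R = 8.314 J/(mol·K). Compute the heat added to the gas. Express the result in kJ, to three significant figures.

Q ≈ 8.29 kJ

Constant volume ⇒ W = 0, so Q = ΔU = nCᵥΔT with Cᵥ = 3R/2 = 12.47 J/(mol·K).
At constant V, T₂/T₁ = P₂/P₁ ⇒ ΔT = T₁(P₂/P₁ − 1) = 470·(445/292 − 1) = 246.3 K.
ΔU = (2.7)(12.47)(246.3) = 8292 J.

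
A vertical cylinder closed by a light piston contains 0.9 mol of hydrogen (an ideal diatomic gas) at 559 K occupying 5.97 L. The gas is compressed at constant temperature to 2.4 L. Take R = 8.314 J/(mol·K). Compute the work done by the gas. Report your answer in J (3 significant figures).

Isothermal: W = nRT ln(V₂/V₁).
W = (0.9)(8.314)(559) × ln(2.4/5.97)
  = 4183 × -0.9113
W_by_gas = -3812 J.

W ≈ -3810 J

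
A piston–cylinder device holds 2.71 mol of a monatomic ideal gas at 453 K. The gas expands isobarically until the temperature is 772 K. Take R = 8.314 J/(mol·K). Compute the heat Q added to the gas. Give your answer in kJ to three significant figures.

Isobaric: W = nRΔT = (2.71)(8.314)(319) = 7187 J.
ΔU = nCᵥΔT with Cᵥ = 3R/2: ΔU = (2.71)(12.47)(319) = 10781 J.
Q = ΔU + W = 10781 + 7187 = 17968 J.

Q ≈ 18.0 kJ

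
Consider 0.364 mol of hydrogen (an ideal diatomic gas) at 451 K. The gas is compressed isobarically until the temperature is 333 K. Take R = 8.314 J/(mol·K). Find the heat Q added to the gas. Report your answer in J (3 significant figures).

Isobaric: W = nRΔT = (0.364)(8.314)(-118) = -357.1 J.
ΔU = nCᵥΔT with Cᵥ = 5R/2: ΔU = (0.364)(20.79)(-118) = -892.8 J.
Q = ΔU + W = -892.8 − 357.1 = -1250 J.

Q ≈ -1250 J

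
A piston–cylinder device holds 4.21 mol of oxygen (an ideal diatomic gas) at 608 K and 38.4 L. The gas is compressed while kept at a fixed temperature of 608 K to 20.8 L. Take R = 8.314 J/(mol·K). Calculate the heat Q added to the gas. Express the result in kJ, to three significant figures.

Q ≈ -13.0 kJ

Isothermal ⇒ ΔU = 0, so Q = W = nRT ln(V₂/V₁).
Q = (4.21)(8.314)(608) ln(20.8/38.4) = 21281 × -0.6131 = -13048 J.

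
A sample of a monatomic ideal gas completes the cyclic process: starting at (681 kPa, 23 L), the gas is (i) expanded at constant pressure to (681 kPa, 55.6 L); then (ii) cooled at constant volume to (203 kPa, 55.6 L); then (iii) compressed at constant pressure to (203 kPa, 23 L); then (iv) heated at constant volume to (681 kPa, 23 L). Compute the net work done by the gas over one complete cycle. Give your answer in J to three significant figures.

W_net ≈ 15600 J

Constant-volume legs do no work.
W(i) = (681)(55.6 − 23) = 22201 J; W(iii) = (203)(23 − 55.6) = -6618 J.
W_net = 22201 − 6618 = 15583 J (the clockwise enclosed area).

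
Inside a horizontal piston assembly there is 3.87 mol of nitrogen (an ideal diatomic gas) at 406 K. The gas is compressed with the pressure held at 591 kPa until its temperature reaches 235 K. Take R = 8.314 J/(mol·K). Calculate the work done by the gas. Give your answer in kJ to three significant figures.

W ≈ -5.50 kJ

Isobaric: W = P ΔV = nR ΔT.
W = (3.87)(8.314)(235 − 406) = -5502 J.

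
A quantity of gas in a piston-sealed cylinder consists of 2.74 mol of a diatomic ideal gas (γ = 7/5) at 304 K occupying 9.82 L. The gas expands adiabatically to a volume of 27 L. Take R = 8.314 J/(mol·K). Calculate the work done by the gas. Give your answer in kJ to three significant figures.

W ≈ 5.76 kJ

Adiabatic: TV^(γ−1) = const with γ = 7/5.
T₂ = T₁ (V₁/V₂)^(γ−1) = 304 × (9.82/27)^0.4 = 304 × 0.6673 = 202.8 K.
W_by = nCᵥ(T₁ − T₂) = (2.74)(20.79)(304 − 202.8) = 5761 J.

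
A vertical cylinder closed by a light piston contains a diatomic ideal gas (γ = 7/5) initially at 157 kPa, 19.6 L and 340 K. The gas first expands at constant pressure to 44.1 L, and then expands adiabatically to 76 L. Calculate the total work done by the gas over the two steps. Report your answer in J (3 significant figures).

W_total ≈ 7230 J

Step 1 (isobaric): W = PΔV = (157 kPa)(44.1 − 19.6 L) = 3846 J.
After step 1: P = 157 kPa, V = 44.1 L, T = 765 K.
Step 2 (adiabatic): W = (P₁V₁ − P₂V₂)/(γ−1) = (6924 − 5569)/0.4 = 3386 J.
W_total = 3846 + 3386 = 7233 J.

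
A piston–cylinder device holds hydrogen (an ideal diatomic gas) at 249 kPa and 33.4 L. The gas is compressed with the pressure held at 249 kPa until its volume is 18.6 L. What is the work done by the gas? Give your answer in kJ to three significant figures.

W ≈ -3.69 kJ

Isobaric: W = P ΔV.
W = (249 kPa)(18.6 − 33.4 L) = (249)(-14.8) = -3685 J.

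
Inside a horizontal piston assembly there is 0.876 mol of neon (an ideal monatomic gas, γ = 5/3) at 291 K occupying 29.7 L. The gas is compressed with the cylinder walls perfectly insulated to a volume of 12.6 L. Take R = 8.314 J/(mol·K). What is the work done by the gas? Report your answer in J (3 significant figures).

Adiabatic: TV^(γ−1) = const with γ = 5/3.
T₂ = T₁ (V₁/V₂)^(γ−1) = 291 × (29.7/12.6)^0.667 = 291 × 1.771 = 515.4 K.
W_by = nCᵥ(T₁ − T₂) = (0.876)(12.47)(291 − 515.4) = -2452 J.

W ≈ -2450 J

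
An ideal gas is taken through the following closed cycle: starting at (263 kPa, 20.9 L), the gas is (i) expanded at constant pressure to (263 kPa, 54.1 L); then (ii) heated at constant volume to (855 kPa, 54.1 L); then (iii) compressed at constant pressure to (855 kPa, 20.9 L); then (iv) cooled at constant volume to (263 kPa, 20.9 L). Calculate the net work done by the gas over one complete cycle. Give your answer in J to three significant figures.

Constant-volume legs do no work.
W(i) = (263)(54.1 − 20.9) = 8732 J; W(iii) = (855)(20.9 − 54.1) = -28386 J.
W_net = 8732 − 28386 = -19654 J (the counter-clockwise enclosed area).

W_net ≈ -19700 J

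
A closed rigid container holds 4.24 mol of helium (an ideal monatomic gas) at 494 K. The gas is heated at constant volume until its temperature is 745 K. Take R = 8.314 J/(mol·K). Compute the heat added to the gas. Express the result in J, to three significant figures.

Constant volume ⇒ W = 0, so Q = ΔU = nCᵥΔT with Cᵥ = 3R/2 = 12.47 J/(mol·K).
ΔU = (4.24)(12.47)(745 − 494) = 13272 J.

Q ≈ 13300 J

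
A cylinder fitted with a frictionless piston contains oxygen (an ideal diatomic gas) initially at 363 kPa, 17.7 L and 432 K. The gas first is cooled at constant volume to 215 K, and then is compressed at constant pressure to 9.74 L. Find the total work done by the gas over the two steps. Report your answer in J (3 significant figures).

W_total ≈ -1440 J

Step 1 (isochoric): W = 0 (constant volume).
After step 1: P = 180.7 kPa (V unchanged).
Step 2 (isobaric): W = PΔV = (180.7 kPa)(9.74 − 17.7 L) = -1438 J.
W_total = 0 − 1438 = -1438 J.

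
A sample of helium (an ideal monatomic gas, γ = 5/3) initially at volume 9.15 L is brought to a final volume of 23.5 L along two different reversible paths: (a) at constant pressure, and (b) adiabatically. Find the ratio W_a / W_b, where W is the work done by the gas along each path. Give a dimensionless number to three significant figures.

Path (a) isobaric: W = P₁(V₂ − V₁) → W_a/(P₁V₁) = 1.568.
Path (b) adiabatic: W = P₁V₁(1 − (V₁/V₂)^(γ−1))/(γ−1) → W_b/(P₁V₁) = 0.7002.
W_a / W_b = 1.568 / 0.7002 = 2.24.

W_a / W_b ≈ 2.24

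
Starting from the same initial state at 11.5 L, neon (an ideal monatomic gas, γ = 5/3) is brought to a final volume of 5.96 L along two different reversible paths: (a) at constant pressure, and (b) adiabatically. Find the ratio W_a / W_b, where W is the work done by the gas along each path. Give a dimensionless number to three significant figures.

W_a / W_b ≈ 0.584

Path (a) isobaric: W = P₁(V₂ − V₁) → W_a/(P₁V₁) = -0.4817.
Path (b) adiabatic: W = P₁V₁(1 − (V₁/V₂)^(γ−1))/(γ−1) → W_b/(P₁V₁) = -0.8248.
W_a / W_b = -0.4817 / -0.8248 = 0.584.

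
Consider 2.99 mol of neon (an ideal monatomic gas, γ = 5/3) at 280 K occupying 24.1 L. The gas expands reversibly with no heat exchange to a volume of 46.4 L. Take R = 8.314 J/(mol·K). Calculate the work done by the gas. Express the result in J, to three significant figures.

Adiabatic: TV^(γ−1) = const with γ = 5/3.
T₂ = T₁ (V₁/V₂)^(γ−1) = 280 × (24.1/46.4)^0.667 = 280 × 0.6461 = 180.9 K.
W_by = nCᵥ(T₁ − T₂) = (2.99)(12.47)(280 − 180.9) = 3694 J.

W ≈ 3690 J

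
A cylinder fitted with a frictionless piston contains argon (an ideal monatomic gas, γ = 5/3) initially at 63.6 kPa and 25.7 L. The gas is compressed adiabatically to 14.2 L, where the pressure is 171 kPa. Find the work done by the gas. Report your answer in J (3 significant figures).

Adiabatic: W = (P₁V₁ − P₂V₂)/(γ − 1) with γ = 5/3.
P₁V₁ = 1635 J, P₂V₂ = 2428 J.
W = (1635 − 2428) / 0.6667 = -1191 J.

W ≈ -1190 J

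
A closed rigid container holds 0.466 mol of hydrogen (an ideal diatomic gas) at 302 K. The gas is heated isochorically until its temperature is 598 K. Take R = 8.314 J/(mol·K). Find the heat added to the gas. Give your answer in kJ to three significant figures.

Constant volume ⇒ W = 0, so Q = ΔU = nCᵥΔT with Cᵥ = 5R/2 = 20.79 J/(mol·K).
ΔU = (0.466)(20.79)(598 − 302) = 2867 J.

Q ≈ 2.87 kJ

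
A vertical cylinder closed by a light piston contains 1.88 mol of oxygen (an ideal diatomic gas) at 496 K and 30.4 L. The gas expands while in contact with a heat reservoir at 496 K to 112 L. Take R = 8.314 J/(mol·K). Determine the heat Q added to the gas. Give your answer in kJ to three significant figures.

Isothermal ⇒ ΔU = 0, so Q = W = nRT ln(V₂/V₁).
Q = (1.88)(8.314)(496) ln(112/30.4) = 7753 × 1.304 = 10110 J.

Q ≈ 10.1 kJ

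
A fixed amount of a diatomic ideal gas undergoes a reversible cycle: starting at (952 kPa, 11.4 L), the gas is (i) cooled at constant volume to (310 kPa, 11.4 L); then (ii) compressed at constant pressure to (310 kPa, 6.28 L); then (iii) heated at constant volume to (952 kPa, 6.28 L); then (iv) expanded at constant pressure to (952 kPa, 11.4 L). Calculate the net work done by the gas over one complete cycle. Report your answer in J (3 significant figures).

Constant-volume legs do no work.
W(ii) = (310)(6.28 − 11.4) = -1587 J; W(iv) = (952)(11.4 − 6.28) = 4874 J.
W_net = -1587 + 4874 = 3287 J (the clockwise enclosed area).

W_net ≈ 3290 J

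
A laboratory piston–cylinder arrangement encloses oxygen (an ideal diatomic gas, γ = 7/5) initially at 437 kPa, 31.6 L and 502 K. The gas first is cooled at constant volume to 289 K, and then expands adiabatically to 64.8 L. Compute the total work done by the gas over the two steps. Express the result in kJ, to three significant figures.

Step 1 (isochoric): W = 0 (constant volume).
After step 1: P = 251.6 kPa (V unchanged).
Step 2 (adiabatic): W = (P₁V₁ − P₂V₂)/(γ−1) = (7950 − 5965)/0.4 = 4962 J.
W_total = 0 + 4962 = 4962 J.

W_total ≈ 4.96 kJ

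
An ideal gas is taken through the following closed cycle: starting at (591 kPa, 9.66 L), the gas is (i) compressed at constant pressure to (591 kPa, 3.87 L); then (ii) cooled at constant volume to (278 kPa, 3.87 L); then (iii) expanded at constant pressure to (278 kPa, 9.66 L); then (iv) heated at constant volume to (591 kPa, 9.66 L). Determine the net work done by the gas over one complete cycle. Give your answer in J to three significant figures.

W_net ≈ -1810 J

Constant-volume legs do no work.
W(i) = (591)(3.87 − 9.66) = -3422 J; W(iii) = (278)(9.66 − 3.87) = 1610 J.
W_net = -3422 + 1610 = -1812 J (the counter-clockwise enclosed area).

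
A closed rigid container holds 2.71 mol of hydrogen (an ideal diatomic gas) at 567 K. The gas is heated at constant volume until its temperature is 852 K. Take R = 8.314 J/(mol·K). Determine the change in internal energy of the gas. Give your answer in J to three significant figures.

Constant volume ⇒ W = 0, so Q = ΔU = nCᵥΔT with Cᵥ = 5R/2 = 20.79 J/(mol·K).
ΔU = (2.71)(20.79)(852 − 567) = 16053 J.

ΔU ≈ 16100 J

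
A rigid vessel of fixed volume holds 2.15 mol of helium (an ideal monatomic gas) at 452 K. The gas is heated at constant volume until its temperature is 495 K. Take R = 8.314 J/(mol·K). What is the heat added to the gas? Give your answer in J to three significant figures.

Constant volume ⇒ W = 0, so Q = ΔU = nCᵥΔT with Cᵥ = 3R/2 = 12.47 J/(mol·K).
ΔU = (2.15)(12.47)(495 − 452) = 1153 J.

Q ≈ 1150 J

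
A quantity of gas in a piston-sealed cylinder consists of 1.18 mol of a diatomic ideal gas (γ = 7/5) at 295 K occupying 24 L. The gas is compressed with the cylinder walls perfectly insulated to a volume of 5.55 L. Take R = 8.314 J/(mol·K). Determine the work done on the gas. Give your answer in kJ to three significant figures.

W ≈ 5.76 kJ

Adiabatic: TV^(γ−1) = const with γ = 7/5.
T₂ = T₁ (V₁/V₂)^(γ−1) = 295 × (24/5.55)^0.4 = 295 × 1.796 = 529.9 K.
W_by = nCᵥ(T₁ − T₂) = (1.18)(20.79)(295 − 529.9) = -5761 J.
Work on gas = −W_by = 5761 J.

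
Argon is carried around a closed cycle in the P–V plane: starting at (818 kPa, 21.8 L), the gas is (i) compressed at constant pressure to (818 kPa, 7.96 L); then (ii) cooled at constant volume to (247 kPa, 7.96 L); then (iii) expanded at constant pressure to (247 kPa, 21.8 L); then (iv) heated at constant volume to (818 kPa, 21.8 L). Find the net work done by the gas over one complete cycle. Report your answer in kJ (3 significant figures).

Constant-volume legs do no work.
W(i) = (818)(7.96 − 21.8) = -11321 J; W(iii) = (247)(21.8 − 7.96) = 3418 J.
W_net = -11321 + 3418 = -7903 J (the counter-clockwise enclosed area).

W_net ≈ -7.90 kJ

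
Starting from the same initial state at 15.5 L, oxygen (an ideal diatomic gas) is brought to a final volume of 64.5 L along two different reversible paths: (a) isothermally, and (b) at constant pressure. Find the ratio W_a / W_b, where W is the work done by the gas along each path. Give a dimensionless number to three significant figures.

Path (a) isothermal: W = P₁V₁ ln(V₂/V₁) → W_a/(P₁V₁) = 1.426.
Path (b) isobaric: W = P₁(V₂ − V₁) → W_b/(P₁V₁) = 3.161.
W_a / W_b = 1.426 / 3.161 = 0.451.

W_a / W_b ≈ 0.451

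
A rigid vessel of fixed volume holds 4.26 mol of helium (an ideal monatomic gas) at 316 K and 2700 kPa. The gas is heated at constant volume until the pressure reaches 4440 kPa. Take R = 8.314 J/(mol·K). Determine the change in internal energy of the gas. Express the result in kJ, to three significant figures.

ΔU ≈ 10.8 kJ

Constant volume ⇒ W = 0, so Q = ΔU = nCᵥΔT with Cᵥ = 3R/2 = 12.47 J/(mol·K).
At constant V, T₂/T₁ = P₂/P₁ ⇒ ΔT = T₁(P₂/P₁ − 1) = 316·(4440/2700 − 1) = 203.6 K.
ΔU = (4.26)(12.47)(203.6) = 10819 J.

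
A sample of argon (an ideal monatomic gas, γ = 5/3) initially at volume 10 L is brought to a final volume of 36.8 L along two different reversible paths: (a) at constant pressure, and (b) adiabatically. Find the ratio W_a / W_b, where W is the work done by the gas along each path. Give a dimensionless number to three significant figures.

W_a / W_b ≈ 3.08

Path (a) isobaric: W = P₁(V₂ − V₁) → W_a/(P₁V₁) = 2.68.
Path (b) adiabatic: W = P₁V₁(1 − (V₁/V₂)^(γ−1))/(γ−1) → W_b/(P₁V₁) = 0.8707.
W_a / W_b = 2.68 / 0.8707 = 3.078.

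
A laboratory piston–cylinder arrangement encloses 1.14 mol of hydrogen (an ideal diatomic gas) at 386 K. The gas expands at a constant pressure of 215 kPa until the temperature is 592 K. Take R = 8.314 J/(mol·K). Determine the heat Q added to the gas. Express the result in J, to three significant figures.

Isobaric: W = nRΔT = (1.14)(8.314)(206) = 1952 J.
ΔU = nCᵥΔT with Cᵥ = 5R/2: ΔU = (1.14)(20.79)(206) = 4881 J.
Q = ΔU + W = 4881 + 1952 = 6834 J.

Q ≈ 6830 J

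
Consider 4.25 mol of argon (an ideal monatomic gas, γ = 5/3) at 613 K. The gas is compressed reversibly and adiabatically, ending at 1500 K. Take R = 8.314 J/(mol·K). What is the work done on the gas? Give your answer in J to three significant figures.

W ≈ 47000 J

Adiabatic ⇒ Q = 0, so W_by = −ΔU = nCᵥ(T₁ − T₂).
Cᵥ = 3R/2 = 12.47 J/(mol·K).
W = (4.25)(12.47)(613 − 1500) = -47013 J.
Work on gas = −W_by = 47013 J.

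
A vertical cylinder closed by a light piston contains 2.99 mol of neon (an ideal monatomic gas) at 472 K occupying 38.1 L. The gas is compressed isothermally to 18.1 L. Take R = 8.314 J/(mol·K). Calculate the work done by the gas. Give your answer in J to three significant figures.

Isothermal: W = nRT ln(V₂/V₁).
W = (2.99)(8.314)(472) × ln(18.1/38.1)
  = 11733 × -0.7443
W_by_gas = -8733 J.

W ≈ -8730 J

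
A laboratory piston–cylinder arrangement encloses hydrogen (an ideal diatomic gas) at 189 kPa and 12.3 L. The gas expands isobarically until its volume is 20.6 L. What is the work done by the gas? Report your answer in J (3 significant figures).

W ≈ 1570 J

Isobaric: W = P ΔV.
W = (189 kPa)(20.6 − 12.3 L) = (189)(8.3) = 1569 J.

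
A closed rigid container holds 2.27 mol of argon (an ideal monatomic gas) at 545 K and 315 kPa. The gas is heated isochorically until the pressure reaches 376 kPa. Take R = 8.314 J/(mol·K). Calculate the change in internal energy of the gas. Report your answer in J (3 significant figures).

Constant volume ⇒ W = 0, so Q = ΔU = nCᵥΔT with Cᵥ = 3R/2 = 12.47 J/(mol·K).
At constant V, T₂/T₁ = P₂/P₁ ⇒ ΔT = T₁(P₂/P₁ − 1) = 545·(376/315 − 1) = 105.5 K.
ΔU = (2.27)(12.47)(105.5) = 2988 J.

ΔU ≈ 2990 J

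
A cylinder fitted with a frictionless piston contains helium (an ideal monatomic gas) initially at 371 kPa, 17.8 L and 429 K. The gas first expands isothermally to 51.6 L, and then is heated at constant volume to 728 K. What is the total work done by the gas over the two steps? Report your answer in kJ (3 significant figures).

Step 1 (isothermal): W = P₁V₁ ln(V₂/V₁) = (6604) ln(51.6/17.8) = 7029 J.
Step 2 (isochoric): W = 0 (constant volume).
W_total = 7029 + 0 = 7029 J.

W_total ≈ 7.03 kJ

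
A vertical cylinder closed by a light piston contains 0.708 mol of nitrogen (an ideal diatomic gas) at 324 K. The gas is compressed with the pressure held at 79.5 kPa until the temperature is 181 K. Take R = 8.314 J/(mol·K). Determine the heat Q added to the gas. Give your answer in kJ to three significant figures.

Q ≈ -2.95 kJ

Isobaric: W = nRΔT = (0.708)(8.314)(-143) = -841.7 J.
ΔU = nCᵥΔT with Cᵥ = 5R/2: ΔU = (0.708)(20.79)(-143) = -2104 J.
Q = ΔU + W = -2104 − 841.7 = -2946 J.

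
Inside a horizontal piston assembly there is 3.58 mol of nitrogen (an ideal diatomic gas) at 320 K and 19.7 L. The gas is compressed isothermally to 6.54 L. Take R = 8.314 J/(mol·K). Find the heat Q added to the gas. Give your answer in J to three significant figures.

Q ≈ -10500 J

Isothermal ⇒ ΔU = 0, so Q = W = nRT ln(V₂/V₁).
Q = (3.58)(8.314)(320) ln(6.54/19.7) = 9525 × -1.103 = -10503 J.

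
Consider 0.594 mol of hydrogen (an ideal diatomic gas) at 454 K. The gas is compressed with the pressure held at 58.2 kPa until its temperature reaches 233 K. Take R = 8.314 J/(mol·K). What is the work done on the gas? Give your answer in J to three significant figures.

Isobaric: W = P ΔV = nR ΔT.
W = (0.594)(8.314)(233 − 454) = -1091 J.
Work on gas = −W_by = 1091 J.

W ≈ 1090 J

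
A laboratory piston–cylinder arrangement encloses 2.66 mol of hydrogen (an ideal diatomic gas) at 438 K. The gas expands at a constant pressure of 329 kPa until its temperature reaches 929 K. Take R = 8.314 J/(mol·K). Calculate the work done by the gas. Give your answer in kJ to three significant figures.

W ≈ 10.9 kJ

Isobaric: W = P ΔV = nR ΔT.
W = (2.66)(8.314)(929 − 438) = 10859 J.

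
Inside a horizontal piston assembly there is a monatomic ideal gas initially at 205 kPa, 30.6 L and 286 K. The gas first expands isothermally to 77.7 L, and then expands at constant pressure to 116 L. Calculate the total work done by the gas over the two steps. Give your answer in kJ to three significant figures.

W_total ≈ 8.94 kJ

Step 1 (isothermal): W = P₁V₁ ln(V₂/V₁) = (6273) ln(77.7/30.6) = 5846 J.
After step 1: P = 80.73 kPa, V = 77.7 L, T = 286 K.
Step 2 (isobaric): W = PΔV = (80.73 kPa)(116 − 77.7 L) = 3092 J.
W_total = 5846 + 3092 = 8938 J.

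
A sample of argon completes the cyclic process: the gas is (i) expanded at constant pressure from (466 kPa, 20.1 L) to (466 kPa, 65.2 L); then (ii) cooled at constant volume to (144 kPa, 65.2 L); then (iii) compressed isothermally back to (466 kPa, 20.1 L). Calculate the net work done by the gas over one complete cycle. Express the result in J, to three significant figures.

Leg (i): W = PΔV = (466)(65.2 − 20.1) = 21017 J.
Leg (ii): W = 0.
Leg (iii): W = PᵢVᵢ ln(V_f/Vᵢ) = (9389) ln(20.1/65.2) = -11048 J.
W_net = 21017 − 11048 = 9968 J.

W_net ≈ 9970 J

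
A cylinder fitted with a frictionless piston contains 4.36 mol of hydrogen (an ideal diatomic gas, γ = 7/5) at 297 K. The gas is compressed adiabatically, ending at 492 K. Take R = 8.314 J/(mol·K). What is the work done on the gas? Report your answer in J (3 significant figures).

Adiabatic ⇒ Q = 0, so W_by = −ΔU = nCᵥ(T₁ − T₂).
Cᵥ = 5R/2 = 20.79 J/(mol·K).
W = (4.36)(20.79)(297 − 492) = -17671 J.
Work on gas = −W_by = 17671 J.

W ≈ 17700 J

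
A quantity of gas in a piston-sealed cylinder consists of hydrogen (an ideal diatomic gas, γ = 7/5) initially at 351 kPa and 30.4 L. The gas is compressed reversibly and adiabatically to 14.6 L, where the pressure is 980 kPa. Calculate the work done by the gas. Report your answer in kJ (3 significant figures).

Adiabatic: W = (P₁V₁ − P₂V₂)/(γ − 1) with γ = 7/5.
P₁V₁ = 10670 J, P₂V₂ = 14308 J.
W = (10670 − 14308) / 0.4 = -9094 J.

W ≈ -9.09 kJ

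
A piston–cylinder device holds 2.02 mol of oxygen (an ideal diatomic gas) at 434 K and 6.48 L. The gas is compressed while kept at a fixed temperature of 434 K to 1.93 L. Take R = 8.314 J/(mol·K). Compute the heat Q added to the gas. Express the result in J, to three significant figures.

Isothermal ⇒ ΔU = 0, so Q = W = nRT ln(V₂/V₁).
Q = (2.02)(8.314)(434) ln(1.93/6.48) = 7289 × -1.211 = -8828 J.

Q ≈ -8830 J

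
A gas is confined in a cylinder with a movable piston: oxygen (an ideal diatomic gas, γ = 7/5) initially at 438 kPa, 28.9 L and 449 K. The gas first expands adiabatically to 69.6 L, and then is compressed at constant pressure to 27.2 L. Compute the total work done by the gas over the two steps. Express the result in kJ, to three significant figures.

Step 1 (adiabatic): W = (P₁V₁ − P₂V₂)/(γ−1) = (12658 − 8906)/0.4 = 9380 J.
After step 1: P = 128 kPa, V = 69.6 L, T = 315.9 K.
Step 2 (isobaric): W = PΔV = (128 kPa)(27.2 − 69.6 L) = -5426 J.
W_total = 9380 − 5426 = 3955 J.

W_total ≈ 3.95 kJ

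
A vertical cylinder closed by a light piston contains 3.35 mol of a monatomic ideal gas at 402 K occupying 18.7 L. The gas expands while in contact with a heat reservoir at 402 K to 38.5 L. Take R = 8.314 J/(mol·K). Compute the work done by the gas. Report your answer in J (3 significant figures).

Isothermal: W = nRT ln(V₂/V₁).
W = (3.35)(8.314)(402) × ln(38.5/18.7)
  = 11196 × 0.7221
W_by_gas = 8085 J.

W ≈ 8090 J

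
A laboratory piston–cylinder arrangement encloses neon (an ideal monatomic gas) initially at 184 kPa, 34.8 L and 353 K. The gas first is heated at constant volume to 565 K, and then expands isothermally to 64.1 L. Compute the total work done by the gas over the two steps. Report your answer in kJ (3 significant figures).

W_total ≈ 6.26 kJ

Step 1 (isochoric): W = 0 (constant volume).
After step 1: P = 294.5 kPa (V unchanged).
Step 2 (isothermal): W = P₁V₁ ln(V₂/V₁) = (10249) ln(64.1/34.8) = 6260 J.
W_total = 0 + 6260 = 6260 J.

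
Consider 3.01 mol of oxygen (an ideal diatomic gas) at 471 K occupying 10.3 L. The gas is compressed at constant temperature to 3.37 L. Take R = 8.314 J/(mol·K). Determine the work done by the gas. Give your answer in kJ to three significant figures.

W ≈ -13.2 kJ

Isothermal: W = nRT ln(V₂/V₁).
W = (3.01)(8.314)(471) × ln(3.37/10.3)
  = 11787 × -1.117
W_by_gas = -13169 J.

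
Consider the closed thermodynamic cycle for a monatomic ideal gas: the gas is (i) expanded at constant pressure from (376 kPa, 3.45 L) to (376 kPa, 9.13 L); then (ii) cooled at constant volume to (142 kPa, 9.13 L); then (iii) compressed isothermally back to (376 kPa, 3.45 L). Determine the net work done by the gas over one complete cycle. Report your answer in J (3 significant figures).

Leg (i): W = PΔV = (376)(9.13 − 3.45) = 2136 J.
Leg (ii): W = 0.
Leg (iii): W = PᵢVᵢ ln(V_f/Vᵢ) = (1296) ln(3.45/9.13) = -1262 J.
W_net = 2136 − 1262 = 874 J.

W_net ≈ 874 J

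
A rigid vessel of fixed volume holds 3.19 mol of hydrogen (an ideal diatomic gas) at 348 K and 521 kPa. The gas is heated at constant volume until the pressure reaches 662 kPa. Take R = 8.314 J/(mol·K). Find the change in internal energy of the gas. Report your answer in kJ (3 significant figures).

Constant volume ⇒ W = 0, so Q = ΔU = nCᵥΔT with Cᵥ = 5R/2 = 20.79 J/(mol·K).
At constant V, T₂/T₁ = P₂/P₁ ⇒ ΔT = T₁(P₂/P₁ − 1) = 348·(662/521 − 1) = 94.18 K.
ΔU = (3.19)(20.79)(94.18) = 6245 J.

ΔU ≈ 6.24 kJ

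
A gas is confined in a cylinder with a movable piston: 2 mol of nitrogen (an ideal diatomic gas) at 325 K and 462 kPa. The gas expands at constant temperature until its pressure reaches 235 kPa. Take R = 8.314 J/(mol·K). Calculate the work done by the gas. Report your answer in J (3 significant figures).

W ≈ 3650 J

Isothermal process: W = nRT ln(V₂/V₁) = nRT ln(P₁/P₂).
W = (2)(8.314)(325) × ln(462/235)
  = 5404 × ln(1.966) = 5404 × 0.676
W_by_gas = 3653 J.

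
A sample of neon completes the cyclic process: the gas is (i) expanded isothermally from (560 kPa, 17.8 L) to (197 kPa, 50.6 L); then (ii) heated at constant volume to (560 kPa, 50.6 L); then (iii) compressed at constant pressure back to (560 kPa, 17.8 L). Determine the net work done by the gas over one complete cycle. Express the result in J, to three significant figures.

W_net ≈ -7950 J

Leg (i): W = PᵢVᵢ ln(V_f/Vᵢ) = (9968) ln(50.6/17.8) = 10414 J.
Leg (ii): W = 0.
Leg (iii): W = PΔV = (560)(17.8 − 50.6) = -18368 J.
W_net = 10414 − 18368 = -7954 J.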